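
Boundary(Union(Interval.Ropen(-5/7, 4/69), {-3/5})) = {-5/7, 4/69}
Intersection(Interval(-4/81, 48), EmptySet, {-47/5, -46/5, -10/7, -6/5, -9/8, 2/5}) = EmptySet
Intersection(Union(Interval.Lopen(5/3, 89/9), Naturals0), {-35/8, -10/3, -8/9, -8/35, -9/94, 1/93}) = EmptySet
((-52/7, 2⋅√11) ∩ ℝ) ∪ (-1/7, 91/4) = (-52/7, 91/4)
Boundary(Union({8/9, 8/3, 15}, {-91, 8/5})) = {-91, 8/9, 8/5, 8/3, 15}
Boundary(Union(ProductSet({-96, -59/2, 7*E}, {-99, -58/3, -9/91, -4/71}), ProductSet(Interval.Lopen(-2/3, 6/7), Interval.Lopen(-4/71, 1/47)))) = Union(ProductSet({-2/3, 6/7}, Interval(-4/71, 1/47)), ProductSet({-96, -59/2, 7*E}, {-99, -58/3, -9/91, -4/71}), ProductSet(Interval(-2/3, 6/7), {-4/71, 1/47}))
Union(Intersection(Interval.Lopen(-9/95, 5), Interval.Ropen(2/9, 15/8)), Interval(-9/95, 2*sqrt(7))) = Interval(-9/95, 2*sqrt(7))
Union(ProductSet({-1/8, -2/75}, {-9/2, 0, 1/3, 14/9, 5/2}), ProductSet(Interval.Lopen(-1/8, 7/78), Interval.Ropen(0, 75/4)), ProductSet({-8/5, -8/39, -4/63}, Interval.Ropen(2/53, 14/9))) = Union(ProductSet({-1/8, -2/75}, {-9/2, 0, 1/3, 14/9, 5/2}), ProductSet({-8/5, -8/39, -4/63}, Interval.Ropen(2/53, 14/9)), ProductSet(Interval.Lopen(-1/8, 7/78), Interval.Ropen(0, 75/4)))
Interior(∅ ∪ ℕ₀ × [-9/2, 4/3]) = ∅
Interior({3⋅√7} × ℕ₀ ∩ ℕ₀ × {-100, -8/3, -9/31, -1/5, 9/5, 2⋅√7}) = ∅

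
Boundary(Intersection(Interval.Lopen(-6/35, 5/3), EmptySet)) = EmptySet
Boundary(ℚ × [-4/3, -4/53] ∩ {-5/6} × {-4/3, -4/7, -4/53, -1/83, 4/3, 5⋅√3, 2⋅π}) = {-5/6} × {-4/3, -4/7, -4/53}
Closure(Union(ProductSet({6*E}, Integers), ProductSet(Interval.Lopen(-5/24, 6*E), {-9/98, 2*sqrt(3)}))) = Union(ProductSet({6*E}, Integers), ProductSet(Interval(-5/24, 6*E), {-9/98, 2*sqrt(3)}))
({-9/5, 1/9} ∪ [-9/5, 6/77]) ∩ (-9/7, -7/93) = (-9/7, -7/93)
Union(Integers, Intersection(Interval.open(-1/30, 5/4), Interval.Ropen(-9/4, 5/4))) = Union(Integers, Interval.open(-1/30, 5/4))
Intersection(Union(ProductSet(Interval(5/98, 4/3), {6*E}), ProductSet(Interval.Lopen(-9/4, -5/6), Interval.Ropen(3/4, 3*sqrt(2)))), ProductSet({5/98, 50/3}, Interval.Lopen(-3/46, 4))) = EmptySet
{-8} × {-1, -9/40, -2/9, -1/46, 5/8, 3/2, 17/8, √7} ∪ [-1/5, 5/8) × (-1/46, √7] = ([-1/5, 5/8) × (-1/46, √7]) ∪ ({-8} × {-1, -9/40, -2/9, -1/46, 5/8, 3/2, 17/8, √7})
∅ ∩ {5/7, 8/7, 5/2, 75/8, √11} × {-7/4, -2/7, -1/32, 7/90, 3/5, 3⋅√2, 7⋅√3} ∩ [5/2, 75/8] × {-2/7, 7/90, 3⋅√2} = ∅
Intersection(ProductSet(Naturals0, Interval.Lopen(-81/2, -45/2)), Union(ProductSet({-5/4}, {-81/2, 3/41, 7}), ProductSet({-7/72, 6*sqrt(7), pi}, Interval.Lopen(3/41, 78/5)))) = EmptySet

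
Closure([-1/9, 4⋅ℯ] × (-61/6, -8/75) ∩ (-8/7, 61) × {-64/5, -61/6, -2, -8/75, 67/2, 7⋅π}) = [-1/9, 4⋅ℯ] × {-2}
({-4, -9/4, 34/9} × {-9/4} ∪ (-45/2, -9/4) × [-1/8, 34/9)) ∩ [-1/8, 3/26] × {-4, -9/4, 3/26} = ∅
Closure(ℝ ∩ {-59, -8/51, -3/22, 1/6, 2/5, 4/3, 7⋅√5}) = {-59, -8/51, -3/22, 1/6, 2/5, 4/3, 7⋅√5}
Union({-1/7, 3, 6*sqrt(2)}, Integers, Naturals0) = Union({-1/7, 6*sqrt(2)}, Integers)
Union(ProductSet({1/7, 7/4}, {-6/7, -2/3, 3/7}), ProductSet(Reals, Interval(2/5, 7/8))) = Union(ProductSet({1/7, 7/4}, {-6/7, -2/3, 3/7}), ProductSet(Reals, Interval(2/5, 7/8)))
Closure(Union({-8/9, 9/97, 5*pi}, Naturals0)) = Union({-8/9, 9/97, 5*pi}, Naturals0)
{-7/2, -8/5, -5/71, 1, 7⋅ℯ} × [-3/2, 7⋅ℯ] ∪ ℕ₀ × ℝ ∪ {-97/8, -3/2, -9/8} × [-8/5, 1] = (ℕ₀ × ℝ) ∪ ({-97/8, -3/2, -9/8} × [-8/5, 1]) ∪ ({-7/2, -8/5, -5/71, 1, 7⋅ℯ} × [-3/2, 7⋅ℯ])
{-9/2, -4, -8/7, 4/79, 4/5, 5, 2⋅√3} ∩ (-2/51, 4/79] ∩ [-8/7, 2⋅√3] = {4/79}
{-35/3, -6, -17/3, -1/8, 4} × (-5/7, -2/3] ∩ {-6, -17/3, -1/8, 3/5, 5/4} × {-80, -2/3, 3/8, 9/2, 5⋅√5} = {-6, -17/3, -1/8} × {-2/3}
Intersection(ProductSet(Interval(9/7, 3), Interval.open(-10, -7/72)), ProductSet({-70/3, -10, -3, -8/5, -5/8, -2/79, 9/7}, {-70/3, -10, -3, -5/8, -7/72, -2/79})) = ProductSet({9/7}, {-3, -5/8})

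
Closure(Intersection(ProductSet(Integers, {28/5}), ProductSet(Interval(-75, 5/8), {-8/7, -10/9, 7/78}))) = EmptySet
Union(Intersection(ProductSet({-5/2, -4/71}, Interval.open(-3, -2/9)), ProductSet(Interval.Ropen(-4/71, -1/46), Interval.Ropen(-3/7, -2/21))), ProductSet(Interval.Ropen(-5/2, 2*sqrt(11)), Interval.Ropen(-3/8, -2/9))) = Union(ProductSet({-4/71}, Interval.Ropen(-3/7, -2/9)), ProductSet(Interval.Ropen(-5/2, 2*sqrt(11)), Interval.Ropen(-3/8, -2/9)))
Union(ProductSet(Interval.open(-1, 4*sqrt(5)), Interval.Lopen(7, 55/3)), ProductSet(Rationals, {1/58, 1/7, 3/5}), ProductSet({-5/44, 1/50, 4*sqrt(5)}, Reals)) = Union(ProductSet({-5/44, 1/50, 4*sqrt(5)}, Reals), ProductSet(Interval.open(-1, 4*sqrt(5)), Interval.Lopen(7, 55/3)), ProductSet(Rationals, {1/58, 1/7, 3/5}))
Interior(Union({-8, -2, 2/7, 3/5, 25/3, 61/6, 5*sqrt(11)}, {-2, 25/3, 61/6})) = EmptySet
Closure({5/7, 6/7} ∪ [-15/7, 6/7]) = [-15/7, 6/7]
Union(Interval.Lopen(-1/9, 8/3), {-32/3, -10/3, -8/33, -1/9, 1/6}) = Union({-32/3, -10/3, -8/33}, Interval(-1/9, 8/3))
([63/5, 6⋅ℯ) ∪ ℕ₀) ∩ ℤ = ℕ₀ ∪ {13, 14, 15, 16}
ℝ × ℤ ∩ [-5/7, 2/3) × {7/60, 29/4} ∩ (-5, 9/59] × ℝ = ∅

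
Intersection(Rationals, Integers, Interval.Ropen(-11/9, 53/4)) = Range(-1, 14, 1)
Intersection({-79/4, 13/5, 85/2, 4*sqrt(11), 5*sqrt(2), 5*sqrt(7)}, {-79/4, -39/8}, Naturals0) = EmptySet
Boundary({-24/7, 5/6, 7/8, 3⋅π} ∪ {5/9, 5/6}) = {-24/7, 5/9, 5/6, 7/8, 3⋅π}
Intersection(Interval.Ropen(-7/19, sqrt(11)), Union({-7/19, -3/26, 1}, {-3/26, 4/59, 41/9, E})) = {-7/19, -3/26, 4/59, 1, E}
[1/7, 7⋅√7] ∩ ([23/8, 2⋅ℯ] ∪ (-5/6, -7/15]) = [23/8, 2⋅ℯ]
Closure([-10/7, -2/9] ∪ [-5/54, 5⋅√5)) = [-10/7, -2/9] ∪ [-5/54, 5⋅√5]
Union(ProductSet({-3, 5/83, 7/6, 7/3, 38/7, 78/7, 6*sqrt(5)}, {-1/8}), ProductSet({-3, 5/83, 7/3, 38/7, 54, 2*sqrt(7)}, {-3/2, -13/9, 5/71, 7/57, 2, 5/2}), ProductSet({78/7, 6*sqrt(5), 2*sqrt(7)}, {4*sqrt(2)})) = Union(ProductSet({78/7, 6*sqrt(5), 2*sqrt(7)}, {4*sqrt(2)}), ProductSet({-3, 5/83, 7/3, 38/7, 54, 2*sqrt(7)}, {-3/2, -13/9, 5/71, 7/57, 2, 5/2}), ProductSet({-3, 5/83, 7/6, 7/3, 38/7, 78/7, 6*sqrt(5)}, {-1/8}))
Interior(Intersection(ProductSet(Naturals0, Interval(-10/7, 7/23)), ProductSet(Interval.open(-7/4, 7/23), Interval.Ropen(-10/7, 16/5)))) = EmptySet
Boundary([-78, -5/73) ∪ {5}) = {-78, -5/73, 5}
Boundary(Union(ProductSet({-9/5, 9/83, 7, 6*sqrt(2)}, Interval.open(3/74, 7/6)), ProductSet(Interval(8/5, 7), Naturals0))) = Union(ProductSet({-9/5, 9/83, 7, 6*sqrt(2)}, Interval(3/74, 7/6)), ProductSet(Interval(8/5, 7), Naturals0))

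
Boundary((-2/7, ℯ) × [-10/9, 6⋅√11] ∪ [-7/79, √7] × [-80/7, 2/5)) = ([-7/79, √7] × {-80/7}) ∪ ({-7/79, √7} × [-80/7, -10/9]) ∪ ([-2/7, ℯ] × {6⋅√11}) ∪ ({-2/7, ℯ} × [-10/9, 6⋅√11]) ∪ (([-2/7, -7/79] ∪ [√7, ℯ]) × {-10/9, 6⋅√11})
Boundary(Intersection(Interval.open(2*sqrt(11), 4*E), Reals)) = {2*sqrt(11), 4*E}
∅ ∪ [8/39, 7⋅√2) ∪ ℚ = ℚ ∪ [8/39, 7⋅√2)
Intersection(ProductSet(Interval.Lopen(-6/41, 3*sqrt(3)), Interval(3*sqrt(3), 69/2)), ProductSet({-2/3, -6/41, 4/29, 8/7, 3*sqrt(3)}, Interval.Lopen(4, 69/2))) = ProductSet({4/29, 8/7, 3*sqrt(3)}, Interval(3*sqrt(3), 69/2))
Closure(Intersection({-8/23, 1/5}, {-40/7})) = EmptySet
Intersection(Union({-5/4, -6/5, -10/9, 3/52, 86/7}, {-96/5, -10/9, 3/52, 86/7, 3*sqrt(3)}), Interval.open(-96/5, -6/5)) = {-5/4}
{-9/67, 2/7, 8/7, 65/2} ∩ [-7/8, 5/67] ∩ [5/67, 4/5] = ∅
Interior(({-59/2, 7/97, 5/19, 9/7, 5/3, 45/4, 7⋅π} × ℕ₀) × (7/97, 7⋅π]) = ∅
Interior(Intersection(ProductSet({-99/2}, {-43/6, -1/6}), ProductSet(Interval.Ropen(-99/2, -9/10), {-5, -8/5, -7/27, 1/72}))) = EmptySet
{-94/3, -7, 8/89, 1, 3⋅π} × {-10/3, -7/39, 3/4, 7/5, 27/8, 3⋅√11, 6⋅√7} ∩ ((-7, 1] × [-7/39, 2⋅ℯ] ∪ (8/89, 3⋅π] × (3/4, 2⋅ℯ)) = ({8/89, 1} × {-7/39, 3/4, 7/5, 27/8}) ∪ ({1, 3⋅π} × {7/5, 27/8})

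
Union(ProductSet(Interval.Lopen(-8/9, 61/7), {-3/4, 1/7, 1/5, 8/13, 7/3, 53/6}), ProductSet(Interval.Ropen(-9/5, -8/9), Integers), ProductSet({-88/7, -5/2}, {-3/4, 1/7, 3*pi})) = Union(ProductSet({-88/7, -5/2}, {-3/4, 1/7, 3*pi}), ProductSet(Interval.Ropen(-9/5, -8/9), Integers), ProductSet(Interval.Lopen(-8/9, 61/7), {-3/4, 1/7, 1/5, 8/13, 7/3, 53/6}))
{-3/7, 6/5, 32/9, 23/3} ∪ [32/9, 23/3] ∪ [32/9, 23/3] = {-3/7, 6/5} ∪ [32/9, 23/3]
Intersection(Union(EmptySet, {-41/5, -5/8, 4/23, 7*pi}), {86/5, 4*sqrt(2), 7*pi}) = {7*pi}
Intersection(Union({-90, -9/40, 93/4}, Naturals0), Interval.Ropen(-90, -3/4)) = {-90}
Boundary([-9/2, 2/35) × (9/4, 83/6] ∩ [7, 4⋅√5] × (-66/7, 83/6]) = ∅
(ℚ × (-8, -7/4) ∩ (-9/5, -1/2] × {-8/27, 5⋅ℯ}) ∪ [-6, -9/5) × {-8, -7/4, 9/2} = [-6, -9/5) × {-8, -7/4, 9/2}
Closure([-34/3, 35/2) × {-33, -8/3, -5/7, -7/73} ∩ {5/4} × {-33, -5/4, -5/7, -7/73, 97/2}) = {5/4} × {-33, -5/7, -7/73}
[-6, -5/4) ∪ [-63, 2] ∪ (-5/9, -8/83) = [-63, 2]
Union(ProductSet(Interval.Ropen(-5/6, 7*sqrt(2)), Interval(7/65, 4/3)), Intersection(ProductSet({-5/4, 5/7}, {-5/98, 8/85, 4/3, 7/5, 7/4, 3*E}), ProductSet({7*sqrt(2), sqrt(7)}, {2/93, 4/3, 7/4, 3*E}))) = ProductSet(Interval.Ropen(-5/6, 7*sqrt(2)), Interval(7/65, 4/3))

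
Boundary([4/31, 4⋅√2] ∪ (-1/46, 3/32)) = {-1/46, 3/32, 4/31, 4⋅√2}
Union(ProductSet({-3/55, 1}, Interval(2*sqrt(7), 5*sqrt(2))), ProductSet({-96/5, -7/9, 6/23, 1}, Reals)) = Union(ProductSet({-3/55, 1}, Interval(2*sqrt(7), 5*sqrt(2))), ProductSet({-96/5, -7/9, 6/23, 1}, Reals))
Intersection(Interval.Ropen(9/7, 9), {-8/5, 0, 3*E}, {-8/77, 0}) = EmptySet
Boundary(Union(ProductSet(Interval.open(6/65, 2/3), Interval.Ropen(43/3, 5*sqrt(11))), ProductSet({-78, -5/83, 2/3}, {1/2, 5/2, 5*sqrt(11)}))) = Union(ProductSet({6/65, 2/3}, Interval(43/3, 5*sqrt(11))), ProductSet({-78, -5/83, 2/3}, {1/2, 5/2, 5*sqrt(11)}), ProductSet(Interval(6/65, 2/3), {43/3, 5*sqrt(11)}))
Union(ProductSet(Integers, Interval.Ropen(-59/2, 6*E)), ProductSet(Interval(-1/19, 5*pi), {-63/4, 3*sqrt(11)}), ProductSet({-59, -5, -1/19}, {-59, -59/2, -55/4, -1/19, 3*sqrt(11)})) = Union(ProductSet({-59, -5, -1/19}, {-59, -59/2, -55/4, -1/19, 3*sqrt(11)}), ProductSet(Integers, Interval.Ropen(-59/2, 6*E)), ProductSet(Interval(-1/19, 5*pi), {-63/4, 3*sqrt(11)}))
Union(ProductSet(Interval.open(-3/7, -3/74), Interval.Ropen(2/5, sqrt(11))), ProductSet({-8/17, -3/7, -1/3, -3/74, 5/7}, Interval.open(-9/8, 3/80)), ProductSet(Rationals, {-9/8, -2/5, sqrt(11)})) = Union(ProductSet({-8/17, -3/7, -1/3, -3/74, 5/7}, Interval.open(-9/8, 3/80)), ProductSet(Interval.open(-3/7, -3/74), Interval.Ropen(2/5, sqrt(11))), ProductSet(Rationals, {-9/8, -2/5, sqrt(11)}))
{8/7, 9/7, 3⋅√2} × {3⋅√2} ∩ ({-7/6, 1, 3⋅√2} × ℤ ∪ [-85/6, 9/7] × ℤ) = ∅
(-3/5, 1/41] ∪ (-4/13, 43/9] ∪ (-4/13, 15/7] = (-3/5, 43/9]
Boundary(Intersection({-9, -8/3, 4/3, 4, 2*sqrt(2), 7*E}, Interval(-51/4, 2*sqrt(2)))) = {-9, -8/3, 4/3, 2*sqrt(2)}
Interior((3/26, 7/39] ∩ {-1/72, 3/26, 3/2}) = ∅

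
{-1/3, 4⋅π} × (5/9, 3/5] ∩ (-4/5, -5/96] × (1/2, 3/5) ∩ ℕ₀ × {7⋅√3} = ∅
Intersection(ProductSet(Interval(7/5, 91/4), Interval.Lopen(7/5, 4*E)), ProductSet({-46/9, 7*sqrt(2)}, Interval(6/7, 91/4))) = ProductSet({7*sqrt(2)}, Interval.Lopen(7/5, 4*E))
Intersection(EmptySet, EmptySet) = EmptySet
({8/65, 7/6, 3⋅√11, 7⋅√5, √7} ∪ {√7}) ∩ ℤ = ∅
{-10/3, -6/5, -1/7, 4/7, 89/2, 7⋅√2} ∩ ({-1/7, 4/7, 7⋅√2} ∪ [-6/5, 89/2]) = {-6/5, -1/7, 4/7, 89/2, 7⋅√2}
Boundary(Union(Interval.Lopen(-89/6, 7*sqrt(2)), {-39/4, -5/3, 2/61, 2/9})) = {-89/6, 7*sqrt(2)}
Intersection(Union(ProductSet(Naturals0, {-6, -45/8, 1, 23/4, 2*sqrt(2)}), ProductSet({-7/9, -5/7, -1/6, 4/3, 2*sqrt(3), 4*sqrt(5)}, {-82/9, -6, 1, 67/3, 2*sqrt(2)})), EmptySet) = EmptySet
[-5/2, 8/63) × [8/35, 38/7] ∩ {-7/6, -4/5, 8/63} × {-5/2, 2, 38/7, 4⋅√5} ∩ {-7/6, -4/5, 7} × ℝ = {-7/6, -4/5} × {2, 38/7}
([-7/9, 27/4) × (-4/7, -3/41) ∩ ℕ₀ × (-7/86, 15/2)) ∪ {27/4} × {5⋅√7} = ({27/4} × {5⋅√7}) ∪ ({0, 1, …, 6} × (-7/86, -3/41))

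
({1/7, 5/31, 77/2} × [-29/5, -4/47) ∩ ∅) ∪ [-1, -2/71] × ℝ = [-1, -2/71] × ℝ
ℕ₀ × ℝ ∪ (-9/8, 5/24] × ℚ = (ℕ₀ × ℝ) ∪ ((-9/8, 5/24] × ℚ)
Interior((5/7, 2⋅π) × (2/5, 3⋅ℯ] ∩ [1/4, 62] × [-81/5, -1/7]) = ∅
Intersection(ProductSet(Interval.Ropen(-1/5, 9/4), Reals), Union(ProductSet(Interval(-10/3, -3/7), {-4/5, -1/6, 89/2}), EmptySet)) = EmptySet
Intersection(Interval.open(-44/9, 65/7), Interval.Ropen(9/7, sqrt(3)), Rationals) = Intersection(Interval.Ropen(9/7, sqrt(3)), Rationals)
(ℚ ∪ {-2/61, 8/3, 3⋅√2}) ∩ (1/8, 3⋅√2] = {3⋅√2} ∪ (ℚ ∩ (1/8, 3⋅√2])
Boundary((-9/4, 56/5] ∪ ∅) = {-9/4, 56/5}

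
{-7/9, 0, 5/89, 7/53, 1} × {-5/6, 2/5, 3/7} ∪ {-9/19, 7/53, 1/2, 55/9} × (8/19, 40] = ({-9/19, 7/53, 1/2, 55/9} × (8/19, 40]) ∪ ({-7/9, 0, 5/89, 7/53, 1} × {-5/6, 2/5, 3/7})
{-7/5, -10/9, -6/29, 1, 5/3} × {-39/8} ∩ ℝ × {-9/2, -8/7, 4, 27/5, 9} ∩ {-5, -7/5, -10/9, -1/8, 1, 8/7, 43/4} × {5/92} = ∅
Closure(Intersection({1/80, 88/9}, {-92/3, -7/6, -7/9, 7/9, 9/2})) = EmptySet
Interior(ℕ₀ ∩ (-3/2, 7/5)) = ∅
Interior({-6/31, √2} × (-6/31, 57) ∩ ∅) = ∅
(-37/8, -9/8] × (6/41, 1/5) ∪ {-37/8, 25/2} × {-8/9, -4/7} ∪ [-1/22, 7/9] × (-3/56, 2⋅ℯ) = ({-37/8, 25/2} × {-8/9, -4/7}) ∪ ((-37/8, -9/8] × (6/41, 1/5)) ∪ ([-1/22, 7/9] × (-3/56, 2⋅ℯ))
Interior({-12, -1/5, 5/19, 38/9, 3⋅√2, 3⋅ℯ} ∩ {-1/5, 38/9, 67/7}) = ∅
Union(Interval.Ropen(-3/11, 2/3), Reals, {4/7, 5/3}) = Interval(-oo, oo)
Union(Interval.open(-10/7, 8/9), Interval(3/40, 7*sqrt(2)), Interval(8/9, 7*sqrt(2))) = Interval.Lopen(-10/7, 7*sqrt(2))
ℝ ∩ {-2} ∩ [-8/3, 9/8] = {-2}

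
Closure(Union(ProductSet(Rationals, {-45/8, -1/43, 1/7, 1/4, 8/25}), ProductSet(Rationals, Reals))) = ProductSet(Reals, Reals)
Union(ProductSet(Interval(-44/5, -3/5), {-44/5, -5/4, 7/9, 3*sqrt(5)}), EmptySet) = ProductSet(Interval(-44/5, -3/5), {-44/5, -5/4, 7/9, 3*sqrt(5)})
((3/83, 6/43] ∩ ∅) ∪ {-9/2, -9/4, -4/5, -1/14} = {-9/2, -9/4, -4/5, -1/14}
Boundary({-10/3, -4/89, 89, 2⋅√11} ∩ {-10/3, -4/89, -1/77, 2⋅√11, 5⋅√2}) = {-10/3, -4/89, 2⋅√11}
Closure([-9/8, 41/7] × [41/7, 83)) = [-9/8, 41/7] × [41/7, 83]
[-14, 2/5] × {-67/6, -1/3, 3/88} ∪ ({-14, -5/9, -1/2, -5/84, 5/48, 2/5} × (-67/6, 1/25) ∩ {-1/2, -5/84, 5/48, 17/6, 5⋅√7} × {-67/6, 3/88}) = [-14, 2/5] × {-67/6, -1/3, 3/88}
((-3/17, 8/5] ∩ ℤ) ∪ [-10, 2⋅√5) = [-10, 2⋅√5) ∪ {0, 1}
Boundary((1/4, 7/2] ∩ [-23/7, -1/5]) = ∅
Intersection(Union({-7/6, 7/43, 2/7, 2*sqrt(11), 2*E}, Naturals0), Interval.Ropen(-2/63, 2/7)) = Union({7/43}, Range(0, 1, 1))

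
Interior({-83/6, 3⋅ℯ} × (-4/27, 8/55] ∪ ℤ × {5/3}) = ∅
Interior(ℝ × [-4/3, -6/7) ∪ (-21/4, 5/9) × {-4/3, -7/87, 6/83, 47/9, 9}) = ℝ × (-4/3, -6/7)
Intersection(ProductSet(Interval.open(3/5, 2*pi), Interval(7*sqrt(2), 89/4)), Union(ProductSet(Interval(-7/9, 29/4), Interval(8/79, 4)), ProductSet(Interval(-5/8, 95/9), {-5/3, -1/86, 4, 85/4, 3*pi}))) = ProductSet(Interval.open(3/5, 2*pi), {85/4})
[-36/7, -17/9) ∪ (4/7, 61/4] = [-36/7, -17/9) ∪ (4/7, 61/4]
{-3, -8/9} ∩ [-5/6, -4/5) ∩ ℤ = ∅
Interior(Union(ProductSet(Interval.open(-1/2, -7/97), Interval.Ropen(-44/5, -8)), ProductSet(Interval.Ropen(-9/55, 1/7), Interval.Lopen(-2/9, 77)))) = Union(ProductSet(Interval.open(-1/2, -7/97), Interval.open(-44/5, -8)), ProductSet(Interval.open(-9/55, 1/7), Interval.open(-2/9, 77)))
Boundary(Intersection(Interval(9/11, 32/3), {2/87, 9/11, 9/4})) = {9/11, 9/4}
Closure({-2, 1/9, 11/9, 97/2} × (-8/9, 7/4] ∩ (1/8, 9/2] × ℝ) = {11/9} × [-8/9, 7/4]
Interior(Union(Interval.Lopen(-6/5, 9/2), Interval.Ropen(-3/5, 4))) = Interval.open(-6/5, 9/2)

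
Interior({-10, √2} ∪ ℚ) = ∅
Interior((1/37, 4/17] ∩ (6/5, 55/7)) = ∅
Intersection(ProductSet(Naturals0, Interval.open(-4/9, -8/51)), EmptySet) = EmptySet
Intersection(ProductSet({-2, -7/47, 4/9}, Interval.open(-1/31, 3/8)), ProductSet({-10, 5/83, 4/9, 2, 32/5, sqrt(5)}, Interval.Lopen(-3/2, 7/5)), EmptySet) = EmptySet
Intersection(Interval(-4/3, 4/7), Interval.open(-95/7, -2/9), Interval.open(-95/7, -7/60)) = Interval.Ropen(-4/3, -2/9)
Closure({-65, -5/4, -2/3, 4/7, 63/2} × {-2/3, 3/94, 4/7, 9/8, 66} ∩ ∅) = ∅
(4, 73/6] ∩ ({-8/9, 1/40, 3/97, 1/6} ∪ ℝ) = (4, 73/6]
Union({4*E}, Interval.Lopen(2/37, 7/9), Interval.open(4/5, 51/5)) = Union({4*E}, Interval.Lopen(2/37, 7/9), Interval.open(4/5, 51/5))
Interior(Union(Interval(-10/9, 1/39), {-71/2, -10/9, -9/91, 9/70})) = Interval.open(-10/9, 1/39)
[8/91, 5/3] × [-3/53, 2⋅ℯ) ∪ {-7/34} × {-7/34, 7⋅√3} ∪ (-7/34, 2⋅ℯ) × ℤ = ((-7/34, 2⋅ℯ) × ℤ) ∪ ({-7/34} × {-7/34, 7⋅√3}) ∪ ([8/91, 5/3] × [-3/53, 2⋅ℯ))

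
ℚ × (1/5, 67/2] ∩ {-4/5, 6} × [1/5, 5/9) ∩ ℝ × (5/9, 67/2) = ∅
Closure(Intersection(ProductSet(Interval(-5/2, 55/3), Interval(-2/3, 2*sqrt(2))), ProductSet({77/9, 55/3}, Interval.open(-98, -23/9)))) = EmptySet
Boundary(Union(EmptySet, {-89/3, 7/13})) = {-89/3, 7/13}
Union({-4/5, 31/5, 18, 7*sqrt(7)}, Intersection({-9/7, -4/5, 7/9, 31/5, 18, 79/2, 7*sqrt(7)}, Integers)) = {-4/5, 31/5, 18, 7*sqrt(7)}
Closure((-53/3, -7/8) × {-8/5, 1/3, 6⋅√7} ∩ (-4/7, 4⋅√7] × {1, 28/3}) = ∅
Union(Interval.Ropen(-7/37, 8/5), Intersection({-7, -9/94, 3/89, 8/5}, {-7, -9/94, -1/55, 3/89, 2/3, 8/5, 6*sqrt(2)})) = Union({-7}, Interval(-7/37, 8/5))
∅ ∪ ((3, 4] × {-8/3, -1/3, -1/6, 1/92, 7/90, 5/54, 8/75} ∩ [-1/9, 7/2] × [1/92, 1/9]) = (3, 7/2] × {1/92, 7/90, 5/54, 8/75}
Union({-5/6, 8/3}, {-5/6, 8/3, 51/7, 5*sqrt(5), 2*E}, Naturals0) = Union({-5/6, 8/3, 51/7, 5*sqrt(5), 2*E}, Naturals0)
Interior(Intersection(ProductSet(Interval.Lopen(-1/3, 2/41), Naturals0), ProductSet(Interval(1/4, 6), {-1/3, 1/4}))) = EmptySet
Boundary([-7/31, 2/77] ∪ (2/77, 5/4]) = {-7/31, 5/4}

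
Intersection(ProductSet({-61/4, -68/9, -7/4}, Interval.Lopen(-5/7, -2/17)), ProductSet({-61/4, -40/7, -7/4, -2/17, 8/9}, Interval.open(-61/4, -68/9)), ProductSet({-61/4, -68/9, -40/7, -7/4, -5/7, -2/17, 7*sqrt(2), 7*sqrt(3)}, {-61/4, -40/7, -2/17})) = EmptySet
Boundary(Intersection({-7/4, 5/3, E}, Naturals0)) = EmptySet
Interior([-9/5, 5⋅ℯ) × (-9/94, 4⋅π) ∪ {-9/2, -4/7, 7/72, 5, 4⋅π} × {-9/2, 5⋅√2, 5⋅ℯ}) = (-9/5, 5⋅ℯ) × (-9/94, 4⋅π)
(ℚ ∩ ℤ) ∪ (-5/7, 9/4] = ℤ ∪ (-5/7, 9/4]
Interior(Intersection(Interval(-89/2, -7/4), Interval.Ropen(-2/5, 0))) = EmptySet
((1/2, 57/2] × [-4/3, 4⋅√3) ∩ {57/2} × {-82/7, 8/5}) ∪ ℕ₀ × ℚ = (ℕ₀ × ℚ) ∪ ({57/2} × {8/5})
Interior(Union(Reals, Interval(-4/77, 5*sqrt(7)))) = Interval(-oo, oo)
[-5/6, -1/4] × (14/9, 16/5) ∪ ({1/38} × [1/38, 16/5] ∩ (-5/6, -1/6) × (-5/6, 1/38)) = [-5/6, -1/4] × (14/9, 16/5)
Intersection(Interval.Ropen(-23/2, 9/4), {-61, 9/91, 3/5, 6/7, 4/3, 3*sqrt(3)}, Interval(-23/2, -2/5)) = EmptySet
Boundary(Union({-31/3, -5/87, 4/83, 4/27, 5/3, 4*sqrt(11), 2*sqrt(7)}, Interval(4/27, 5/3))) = {-31/3, -5/87, 4/83, 4/27, 5/3, 4*sqrt(11), 2*sqrt(7)}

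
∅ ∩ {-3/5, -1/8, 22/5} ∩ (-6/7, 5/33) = ∅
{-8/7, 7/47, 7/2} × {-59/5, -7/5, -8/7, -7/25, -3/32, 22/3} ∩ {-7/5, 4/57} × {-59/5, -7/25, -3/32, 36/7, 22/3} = ∅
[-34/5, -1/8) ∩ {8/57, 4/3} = ∅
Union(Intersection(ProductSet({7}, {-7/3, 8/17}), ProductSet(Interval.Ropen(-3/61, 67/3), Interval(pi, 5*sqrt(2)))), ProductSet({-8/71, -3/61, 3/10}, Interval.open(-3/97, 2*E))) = ProductSet({-8/71, -3/61, 3/10}, Interval.open(-3/97, 2*E))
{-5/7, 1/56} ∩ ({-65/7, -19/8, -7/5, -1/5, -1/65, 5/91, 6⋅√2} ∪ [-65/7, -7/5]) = ∅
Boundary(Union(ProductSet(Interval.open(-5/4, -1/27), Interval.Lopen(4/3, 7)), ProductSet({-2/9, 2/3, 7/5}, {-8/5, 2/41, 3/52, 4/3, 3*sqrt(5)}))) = Union(ProductSet({-5/4, -1/27}, Interval(4/3, 7)), ProductSet({2/3, 7/5}, {-8/5, 2/41, 3/52, 4/3, 3*sqrt(5)}), ProductSet({-2/9, 2/3, 7/5}, {-8/5, 2/41, 3/52, 4/3}), ProductSet(Interval(-5/4, -1/27), {4/3, 7}))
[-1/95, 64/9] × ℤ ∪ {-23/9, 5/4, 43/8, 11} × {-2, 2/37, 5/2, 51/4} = ([-1/95, 64/9] × ℤ) ∪ ({-23/9, 5/4, 43/8, 11} × {-2, 2/37, 5/2, 51/4})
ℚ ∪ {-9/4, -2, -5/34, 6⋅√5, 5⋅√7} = ℚ ∪ {6⋅√5, 5⋅√7}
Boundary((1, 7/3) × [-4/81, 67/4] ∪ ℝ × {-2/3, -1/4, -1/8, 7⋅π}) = ({1, 7/3} × [-4/81, 67/4]) ∪ ([1, 7/3] × {-4/81, 67/4}) ∪ (ℝ × {-2/3, -1/4, -1/8, 7⋅π})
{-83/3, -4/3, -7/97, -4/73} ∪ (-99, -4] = (-99, -4] ∪ {-4/3, -7/97, -4/73}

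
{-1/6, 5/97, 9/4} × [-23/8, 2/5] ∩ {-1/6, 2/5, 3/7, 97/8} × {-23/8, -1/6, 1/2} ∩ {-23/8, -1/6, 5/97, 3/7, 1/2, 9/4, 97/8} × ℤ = ∅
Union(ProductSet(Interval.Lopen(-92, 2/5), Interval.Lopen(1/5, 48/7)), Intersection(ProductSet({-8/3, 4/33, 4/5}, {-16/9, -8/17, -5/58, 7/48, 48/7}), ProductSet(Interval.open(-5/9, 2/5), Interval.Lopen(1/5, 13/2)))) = ProductSet(Interval.Lopen(-92, 2/5), Interval.Lopen(1/5, 48/7))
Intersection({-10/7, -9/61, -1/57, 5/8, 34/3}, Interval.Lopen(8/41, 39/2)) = {5/8, 34/3}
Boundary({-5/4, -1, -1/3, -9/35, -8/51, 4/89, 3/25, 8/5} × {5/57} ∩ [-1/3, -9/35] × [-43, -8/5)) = ∅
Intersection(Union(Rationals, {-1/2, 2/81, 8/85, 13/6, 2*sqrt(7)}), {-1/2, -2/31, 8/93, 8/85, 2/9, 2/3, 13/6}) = {-1/2, -2/31, 8/93, 8/85, 2/9, 2/3, 13/6}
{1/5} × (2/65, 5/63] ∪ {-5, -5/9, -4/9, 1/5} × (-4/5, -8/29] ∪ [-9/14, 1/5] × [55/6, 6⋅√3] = ({1/5} × (2/65, 5/63]) ∪ ({-5, -5/9, -4/9, 1/5} × (-4/5, -8/29]) ∪ ([-9/14, 1/5] × [55/6, 6⋅√3])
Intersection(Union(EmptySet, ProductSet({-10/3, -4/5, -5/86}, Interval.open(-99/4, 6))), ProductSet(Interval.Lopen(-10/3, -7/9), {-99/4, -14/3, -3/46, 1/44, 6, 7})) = ProductSet({-4/5}, {-14/3, -3/46, 1/44})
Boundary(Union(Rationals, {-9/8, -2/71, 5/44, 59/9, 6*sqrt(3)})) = Reals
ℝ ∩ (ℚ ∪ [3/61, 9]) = ℚ ∪ [3/61, 9]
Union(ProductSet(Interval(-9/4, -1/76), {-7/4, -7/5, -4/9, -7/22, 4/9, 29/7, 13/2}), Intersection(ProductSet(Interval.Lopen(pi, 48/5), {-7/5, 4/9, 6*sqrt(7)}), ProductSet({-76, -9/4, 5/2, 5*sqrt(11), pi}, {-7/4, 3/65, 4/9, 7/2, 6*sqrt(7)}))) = ProductSet(Interval(-9/4, -1/76), {-7/4, -7/5, -4/9, -7/22, 4/9, 29/7, 13/2})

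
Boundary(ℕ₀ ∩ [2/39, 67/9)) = {1, 2, …, 7}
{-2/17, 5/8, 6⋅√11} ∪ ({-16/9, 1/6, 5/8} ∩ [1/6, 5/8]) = {-2/17, 1/6, 5/8, 6⋅√11}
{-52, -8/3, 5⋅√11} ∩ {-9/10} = ∅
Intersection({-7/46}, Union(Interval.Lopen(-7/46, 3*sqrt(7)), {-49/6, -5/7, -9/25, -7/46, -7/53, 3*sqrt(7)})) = {-7/46}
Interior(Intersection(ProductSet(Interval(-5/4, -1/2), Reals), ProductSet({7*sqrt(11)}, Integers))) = EmptySet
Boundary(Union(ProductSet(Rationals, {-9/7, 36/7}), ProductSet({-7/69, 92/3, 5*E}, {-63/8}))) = Union(ProductSet({-7/69, 92/3, 5*E}, {-63/8}), ProductSet(Reals, {-9/7, 36/7}))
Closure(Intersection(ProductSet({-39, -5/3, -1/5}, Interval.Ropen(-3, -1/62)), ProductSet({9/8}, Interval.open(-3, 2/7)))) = EmptySet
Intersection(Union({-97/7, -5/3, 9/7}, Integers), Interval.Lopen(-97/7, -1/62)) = Union({-5/3}, Range(-13, 0, 1))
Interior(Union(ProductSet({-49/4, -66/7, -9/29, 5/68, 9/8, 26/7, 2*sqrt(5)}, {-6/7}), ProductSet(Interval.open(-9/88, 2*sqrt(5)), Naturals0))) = EmptySet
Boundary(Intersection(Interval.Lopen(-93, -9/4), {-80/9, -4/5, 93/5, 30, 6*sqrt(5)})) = {-80/9}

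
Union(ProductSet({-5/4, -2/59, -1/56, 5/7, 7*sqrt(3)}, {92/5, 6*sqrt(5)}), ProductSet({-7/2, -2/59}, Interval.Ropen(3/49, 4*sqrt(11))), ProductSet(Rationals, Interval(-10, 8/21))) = Union(ProductSet({-7/2, -2/59}, Interval.Ropen(3/49, 4*sqrt(11))), ProductSet({-5/4, -2/59, -1/56, 5/7, 7*sqrt(3)}, {92/5, 6*sqrt(5)}), ProductSet(Rationals, Interval(-10, 8/21)))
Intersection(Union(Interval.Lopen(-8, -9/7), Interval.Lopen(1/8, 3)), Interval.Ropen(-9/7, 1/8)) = {-9/7}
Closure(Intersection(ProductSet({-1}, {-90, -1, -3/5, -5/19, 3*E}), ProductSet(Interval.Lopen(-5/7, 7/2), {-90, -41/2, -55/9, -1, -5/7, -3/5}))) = EmptySet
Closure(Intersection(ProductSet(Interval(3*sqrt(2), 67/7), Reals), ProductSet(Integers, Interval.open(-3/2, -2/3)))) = ProductSet(Range(5, 10, 1), Interval(-3/2, -2/3))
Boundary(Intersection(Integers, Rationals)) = Integers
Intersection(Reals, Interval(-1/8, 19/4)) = Interval(-1/8, 19/4)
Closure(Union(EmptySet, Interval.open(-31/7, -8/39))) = Interval(-31/7, -8/39)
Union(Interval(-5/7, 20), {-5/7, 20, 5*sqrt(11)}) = Interval(-5/7, 20)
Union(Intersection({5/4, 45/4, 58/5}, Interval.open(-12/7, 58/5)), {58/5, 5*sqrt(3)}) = {5/4, 45/4, 58/5, 5*sqrt(3)}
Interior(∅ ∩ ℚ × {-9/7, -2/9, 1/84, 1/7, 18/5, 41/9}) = ∅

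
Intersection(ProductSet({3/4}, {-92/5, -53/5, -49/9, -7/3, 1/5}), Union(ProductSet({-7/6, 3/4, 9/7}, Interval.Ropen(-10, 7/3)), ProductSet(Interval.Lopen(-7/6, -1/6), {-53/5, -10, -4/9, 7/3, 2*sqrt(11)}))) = ProductSet({3/4}, {-49/9, -7/3, 1/5})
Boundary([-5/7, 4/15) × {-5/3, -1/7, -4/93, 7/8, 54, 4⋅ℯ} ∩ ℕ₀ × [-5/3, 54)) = {0} × {-5/3, -1/7, -4/93, 7/8, 4⋅ℯ}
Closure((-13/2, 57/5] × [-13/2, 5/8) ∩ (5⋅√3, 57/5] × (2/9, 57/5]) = ({57/5, 5⋅√3} × [2/9, 5/8]) ∪ ([5⋅√3, 57/5] × {2/9, 5/8}) ∪ ((5⋅√3, 57/5] × (2/9, 5/8))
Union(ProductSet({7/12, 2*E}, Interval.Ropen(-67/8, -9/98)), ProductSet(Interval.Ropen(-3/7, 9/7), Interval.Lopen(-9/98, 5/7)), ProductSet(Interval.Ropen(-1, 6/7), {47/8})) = Union(ProductSet({7/12, 2*E}, Interval.Ropen(-67/8, -9/98)), ProductSet(Interval.Ropen(-1, 6/7), {47/8}), ProductSet(Interval.Ropen(-3/7, 9/7), Interval.Lopen(-9/98, 5/7)))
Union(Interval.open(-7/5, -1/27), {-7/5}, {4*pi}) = Union({4*pi}, Interval.Ropen(-7/5, -1/27))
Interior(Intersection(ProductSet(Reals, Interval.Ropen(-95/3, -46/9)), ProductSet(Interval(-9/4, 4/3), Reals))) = ProductSet(Interval.open(-9/4, 4/3), Interval.open(-95/3, -46/9))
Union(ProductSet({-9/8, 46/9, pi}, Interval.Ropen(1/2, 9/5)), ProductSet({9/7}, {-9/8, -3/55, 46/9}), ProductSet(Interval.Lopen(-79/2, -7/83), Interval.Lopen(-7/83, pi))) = Union(ProductSet({9/7}, {-9/8, -3/55, 46/9}), ProductSet({-9/8, 46/9, pi}, Interval.Ropen(1/2, 9/5)), ProductSet(Interval.Lopen(-79/2, -7/83), Interval.Lopen(-7/83, pi)))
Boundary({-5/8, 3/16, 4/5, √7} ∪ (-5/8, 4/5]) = {-5/8, 4/5, √7}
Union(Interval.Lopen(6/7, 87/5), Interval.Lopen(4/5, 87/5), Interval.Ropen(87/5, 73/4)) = Interval.open(4/5, 73/4)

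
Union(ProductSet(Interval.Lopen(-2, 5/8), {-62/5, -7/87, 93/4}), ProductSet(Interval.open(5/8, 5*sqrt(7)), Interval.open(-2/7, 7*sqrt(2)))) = Union(ProductSet(Interval.Lopen(-2, 5/8), {-62/5, -7/87, 93/4}), ProductSet(Interval.open(5/8, 5*sqrt(7)), Interval.open(-2/7, 7*sqrt(2))))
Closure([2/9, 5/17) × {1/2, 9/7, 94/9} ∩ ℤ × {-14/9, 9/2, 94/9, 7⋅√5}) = ∅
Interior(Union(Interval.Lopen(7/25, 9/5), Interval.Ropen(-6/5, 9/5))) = Interval.open(-6/5, 9/5)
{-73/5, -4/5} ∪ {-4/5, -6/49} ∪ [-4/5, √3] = {-73/5} ∪ [-4/5, √3]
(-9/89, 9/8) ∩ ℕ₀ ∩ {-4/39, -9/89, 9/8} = ∅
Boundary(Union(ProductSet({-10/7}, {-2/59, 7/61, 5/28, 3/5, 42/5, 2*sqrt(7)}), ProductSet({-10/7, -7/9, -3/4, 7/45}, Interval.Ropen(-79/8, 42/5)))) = ProductSet({-10/7, -7/9, -3/4, 7/45}, Interval(-79/8, 42/5))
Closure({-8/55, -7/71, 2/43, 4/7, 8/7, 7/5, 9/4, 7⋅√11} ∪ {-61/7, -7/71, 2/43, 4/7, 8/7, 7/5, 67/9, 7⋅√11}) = {-61/7, -8/55, -7/71, 2/43, 4/7, 8/7, 7/5, 9/4, 67/9, 7⋅√11}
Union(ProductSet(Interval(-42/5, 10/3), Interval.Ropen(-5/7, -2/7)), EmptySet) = ProductSet(Interval(-42/5, 10/3), Interval.Ropen(-5/7, -2/7))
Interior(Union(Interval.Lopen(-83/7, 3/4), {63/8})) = Interval.open(-83/7, 3/4)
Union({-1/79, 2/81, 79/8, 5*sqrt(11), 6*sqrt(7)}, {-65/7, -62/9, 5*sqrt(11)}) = {-65/7, -62/9, -1/79, 2/81, 79/8, 5*sqrt(11), 6*sqrt(7)}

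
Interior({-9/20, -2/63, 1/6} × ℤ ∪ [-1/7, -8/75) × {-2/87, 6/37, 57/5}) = ∅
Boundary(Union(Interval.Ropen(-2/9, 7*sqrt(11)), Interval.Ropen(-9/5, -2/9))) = {-9/5, 7*sqrt(11)}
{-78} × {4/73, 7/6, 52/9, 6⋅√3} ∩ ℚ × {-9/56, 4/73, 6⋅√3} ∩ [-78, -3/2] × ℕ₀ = ∅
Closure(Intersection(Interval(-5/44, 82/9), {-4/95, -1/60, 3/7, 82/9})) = {-4/95, -1/60, 3/7, 82/9}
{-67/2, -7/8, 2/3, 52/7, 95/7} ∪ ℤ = ℤ ∪ {-67/2, -7/8, 2/3, 52/7, 95/7}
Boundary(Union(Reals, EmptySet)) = EmptySet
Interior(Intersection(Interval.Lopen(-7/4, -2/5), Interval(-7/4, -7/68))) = Interval.open(-7/4, -2/5)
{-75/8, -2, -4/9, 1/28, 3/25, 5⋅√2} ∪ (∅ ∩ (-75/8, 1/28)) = {-75/8, -2, -4/9, 1/28, 3/25, 5⋅√2}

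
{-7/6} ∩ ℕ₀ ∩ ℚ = ∅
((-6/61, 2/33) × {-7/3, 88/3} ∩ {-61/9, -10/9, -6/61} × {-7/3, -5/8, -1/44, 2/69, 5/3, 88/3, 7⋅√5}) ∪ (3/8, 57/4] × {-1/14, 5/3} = (3/8, 57/4] × {-1/14, 5/3}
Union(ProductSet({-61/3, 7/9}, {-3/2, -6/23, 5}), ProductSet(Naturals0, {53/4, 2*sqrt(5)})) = Union(ProductSet({-61/3, 7/9}, {-3/2, -6/23, 5}), ProductSet(Naturals0, {53/4, 2*sqrt(5)}))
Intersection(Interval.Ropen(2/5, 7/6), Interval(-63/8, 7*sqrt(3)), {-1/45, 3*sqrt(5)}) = EmptySet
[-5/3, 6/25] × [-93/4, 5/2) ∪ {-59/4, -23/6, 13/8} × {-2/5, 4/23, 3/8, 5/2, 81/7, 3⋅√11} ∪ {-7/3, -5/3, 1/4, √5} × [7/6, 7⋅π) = ([-5/3, 6/25] × [-93/4, 5/2)) ∪ ({-7/3, -5/3, 1/4, √5} × [7/6, 7⋅π)) ∪ ({-59/4, -23/6, 13/8} × {-2/5, 4/23, 3/8, 5/2, 81/7, 3⋅√11})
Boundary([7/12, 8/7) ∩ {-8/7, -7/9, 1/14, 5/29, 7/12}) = {7/12}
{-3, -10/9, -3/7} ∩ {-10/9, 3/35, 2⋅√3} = {-10/9}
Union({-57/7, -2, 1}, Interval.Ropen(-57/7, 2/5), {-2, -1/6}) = Union({1}, Interval.Ropen(-57/7, 2/5))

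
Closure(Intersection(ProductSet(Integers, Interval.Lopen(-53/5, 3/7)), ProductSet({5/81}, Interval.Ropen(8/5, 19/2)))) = EmptySet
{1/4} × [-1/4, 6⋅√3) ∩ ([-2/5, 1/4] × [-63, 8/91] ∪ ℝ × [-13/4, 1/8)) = {1/4} × [-1/4, 1/8)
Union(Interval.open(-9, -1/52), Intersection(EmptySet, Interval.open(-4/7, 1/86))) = Interval.open(-9, -1/52)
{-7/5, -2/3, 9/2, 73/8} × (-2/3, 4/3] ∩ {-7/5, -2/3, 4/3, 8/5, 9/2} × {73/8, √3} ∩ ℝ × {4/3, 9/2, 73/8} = ∅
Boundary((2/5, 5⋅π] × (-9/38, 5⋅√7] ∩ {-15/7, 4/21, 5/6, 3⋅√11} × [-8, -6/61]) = {5/6, 3⋅√11} × [-9/38, -6/61]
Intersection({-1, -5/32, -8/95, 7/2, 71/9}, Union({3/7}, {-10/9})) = EmptySet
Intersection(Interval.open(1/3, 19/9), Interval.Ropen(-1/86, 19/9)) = Interval.open(1/3, 19/9)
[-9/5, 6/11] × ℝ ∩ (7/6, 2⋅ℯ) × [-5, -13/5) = ∅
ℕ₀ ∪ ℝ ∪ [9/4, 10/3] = (-∞, ∞)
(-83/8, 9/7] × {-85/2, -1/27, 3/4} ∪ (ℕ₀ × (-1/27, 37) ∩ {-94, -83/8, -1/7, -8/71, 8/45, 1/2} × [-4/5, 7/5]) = (-83/8, 9/7] × {-85/2, -1/27, 3/4}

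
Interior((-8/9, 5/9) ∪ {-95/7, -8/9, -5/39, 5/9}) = (-8/9, 5/9)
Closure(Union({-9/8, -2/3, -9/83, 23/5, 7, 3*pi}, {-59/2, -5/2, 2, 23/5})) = {-59/2, -5/2, -9/8, -2/3, -9/83, 2, 23/5, 7, 3*pi}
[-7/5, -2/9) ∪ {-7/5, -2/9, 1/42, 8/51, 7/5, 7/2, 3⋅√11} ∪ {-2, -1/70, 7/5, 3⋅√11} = {-2, -1/70, 1/42, 8/51, 7/5, 7/2, 3⋅√11} ∪ [-7/5, -2/9]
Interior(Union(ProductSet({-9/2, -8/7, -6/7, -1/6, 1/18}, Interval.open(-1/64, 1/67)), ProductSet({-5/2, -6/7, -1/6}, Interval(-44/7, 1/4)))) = EmptySet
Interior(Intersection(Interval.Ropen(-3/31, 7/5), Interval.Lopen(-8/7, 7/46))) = Interval.open(-3/31, 7/46)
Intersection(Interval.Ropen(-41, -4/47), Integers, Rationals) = Range(-41, 0, 1)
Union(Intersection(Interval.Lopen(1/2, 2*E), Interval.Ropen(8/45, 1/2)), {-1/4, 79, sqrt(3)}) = {-1/4, 79, sqrt(3)}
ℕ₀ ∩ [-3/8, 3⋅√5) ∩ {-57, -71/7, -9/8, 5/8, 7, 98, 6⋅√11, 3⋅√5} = ∅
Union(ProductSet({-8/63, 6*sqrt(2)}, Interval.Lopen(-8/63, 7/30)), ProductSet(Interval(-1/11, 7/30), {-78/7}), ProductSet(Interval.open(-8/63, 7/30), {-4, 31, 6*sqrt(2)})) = Union(ProductSet({-8/63, 6*sqrt(2)}, Interval.Lopen(-8/63, 7/30)), ProductSet(Interval.open(-8/63, 7/30), {-4, 31, 6*sqrt(2)}), ProductSet(Interval(-1/11, 7/30), {-78/7}))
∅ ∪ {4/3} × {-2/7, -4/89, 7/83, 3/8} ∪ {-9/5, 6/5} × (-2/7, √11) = ({4/3} × {-2/7, -4/89, 7/83, 3/8}) ∪ ({-9/5, 6/5} × (-2/7, √11))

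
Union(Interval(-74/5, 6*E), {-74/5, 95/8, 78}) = Union({78}, Interval(-74/5, 6*E))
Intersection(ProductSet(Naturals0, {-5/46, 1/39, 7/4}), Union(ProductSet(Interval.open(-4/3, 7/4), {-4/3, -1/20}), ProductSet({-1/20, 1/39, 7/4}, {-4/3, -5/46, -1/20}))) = EmptySet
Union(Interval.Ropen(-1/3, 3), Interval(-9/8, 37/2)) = Interval(-9/8, 37/2)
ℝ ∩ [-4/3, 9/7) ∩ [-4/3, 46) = [-4/3, 9/7)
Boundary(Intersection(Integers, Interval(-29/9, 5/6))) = Range(-3, 1, 1)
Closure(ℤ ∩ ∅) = ∅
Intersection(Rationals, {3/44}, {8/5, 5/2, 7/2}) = EmptySet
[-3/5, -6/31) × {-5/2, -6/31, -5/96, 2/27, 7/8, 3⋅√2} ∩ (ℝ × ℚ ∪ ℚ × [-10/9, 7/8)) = [-3/5, -6/31) × {-5/2, -6/31, -5/96, 2/27, 7/8}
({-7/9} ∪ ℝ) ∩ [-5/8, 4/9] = [-5/8, 4/9]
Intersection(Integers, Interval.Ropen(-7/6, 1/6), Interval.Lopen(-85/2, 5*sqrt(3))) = Range(-1, 1, 1)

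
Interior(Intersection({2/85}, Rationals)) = EmptySet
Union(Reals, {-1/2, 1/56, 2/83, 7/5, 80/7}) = Reals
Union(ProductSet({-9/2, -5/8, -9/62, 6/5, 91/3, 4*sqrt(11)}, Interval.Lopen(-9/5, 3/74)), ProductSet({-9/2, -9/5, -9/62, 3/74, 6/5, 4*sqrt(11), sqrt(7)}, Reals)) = Union(ProductSet({-9/2, -5/8, -9/62, 6/5, 91/3, 4*sqrt(11)}, Interval.Lopen(-9/5, 3/74)), ProductSet({-9/2, -9/5, -9/62, 3/74, 6/5, 4*sqrt(11), sqrt(7)}, Reals))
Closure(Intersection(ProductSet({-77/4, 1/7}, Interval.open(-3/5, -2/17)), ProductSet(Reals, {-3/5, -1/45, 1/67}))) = EmptySet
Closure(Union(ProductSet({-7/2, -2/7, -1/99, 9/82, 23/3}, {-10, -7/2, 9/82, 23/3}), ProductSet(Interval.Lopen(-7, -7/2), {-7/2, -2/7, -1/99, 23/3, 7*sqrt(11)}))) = Union(ProductSet({-7/2, -2/7, -1/99, 9/82, 23/3}, {-10, -7/2, 9/82, 23/3}), ProductSet(Interval(-7, -7/2), {-7/2, -2/7, -1/99, 23/3, 7*sqrt(11)}))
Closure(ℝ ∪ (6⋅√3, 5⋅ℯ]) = (-∞, ∞)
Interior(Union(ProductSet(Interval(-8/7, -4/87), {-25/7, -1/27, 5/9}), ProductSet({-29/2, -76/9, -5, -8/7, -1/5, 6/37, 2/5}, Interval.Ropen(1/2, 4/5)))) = EmptySet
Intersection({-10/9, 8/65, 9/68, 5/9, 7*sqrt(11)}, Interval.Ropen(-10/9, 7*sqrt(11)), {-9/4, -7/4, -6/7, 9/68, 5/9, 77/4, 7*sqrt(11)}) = {9/68, 5/9}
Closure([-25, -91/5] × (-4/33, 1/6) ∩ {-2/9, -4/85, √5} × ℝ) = ∅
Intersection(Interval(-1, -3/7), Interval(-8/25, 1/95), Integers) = EmptySet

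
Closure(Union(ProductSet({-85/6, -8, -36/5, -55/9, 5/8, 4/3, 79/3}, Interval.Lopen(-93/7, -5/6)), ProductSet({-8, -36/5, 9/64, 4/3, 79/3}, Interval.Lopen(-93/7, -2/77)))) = Union(ProductSet({-8, -36/5, 9/64, 4/3, 79/3}, Interval(-93/7, -2/77)), ProductSet({-85/6, -8, -36/5, -55/9, 5/8, 4/3, 79/3}, Interval(-93/7, -5/6)))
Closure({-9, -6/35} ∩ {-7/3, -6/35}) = {-6/35}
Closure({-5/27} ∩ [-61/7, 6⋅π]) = {-5/27}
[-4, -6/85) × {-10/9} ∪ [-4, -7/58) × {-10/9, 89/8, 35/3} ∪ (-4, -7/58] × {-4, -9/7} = ([-4, -6/85) × {-10/9}) ∪ ((-4, -7/58] × {-4, -9/7}) ∪ ([-4, -7/58) × {-10/9, 89/8, 35/3})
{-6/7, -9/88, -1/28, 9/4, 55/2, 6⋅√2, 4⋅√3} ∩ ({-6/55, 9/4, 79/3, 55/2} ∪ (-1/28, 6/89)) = {9/4, 55/2}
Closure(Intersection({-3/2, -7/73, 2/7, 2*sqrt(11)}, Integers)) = EmptySet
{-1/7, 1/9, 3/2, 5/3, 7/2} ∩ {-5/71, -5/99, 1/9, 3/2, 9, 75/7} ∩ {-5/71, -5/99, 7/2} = ∅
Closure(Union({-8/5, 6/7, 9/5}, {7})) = {-8/5, 6/7, 9/5, 7}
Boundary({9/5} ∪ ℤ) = ℤ ∪ {9/5}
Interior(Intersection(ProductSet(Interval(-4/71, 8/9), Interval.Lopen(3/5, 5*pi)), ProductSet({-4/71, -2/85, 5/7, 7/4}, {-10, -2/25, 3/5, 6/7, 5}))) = EmptySet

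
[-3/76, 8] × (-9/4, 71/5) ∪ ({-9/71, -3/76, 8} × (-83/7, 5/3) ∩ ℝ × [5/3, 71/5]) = [-3/76, 8] × (-9/4, 71/5)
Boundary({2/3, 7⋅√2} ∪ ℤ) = ℤ ∪ {2/3, 7⋅√2}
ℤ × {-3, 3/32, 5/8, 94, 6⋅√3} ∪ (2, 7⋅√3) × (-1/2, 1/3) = (ℤ × {-3, 3/32, 5/8, 94, 6⋅√3}) ∪ ((2, 7⋅√3) × (-1/2, 1/3))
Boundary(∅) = ∅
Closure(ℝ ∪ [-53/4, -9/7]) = (-∞, ∞)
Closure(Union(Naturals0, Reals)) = Reals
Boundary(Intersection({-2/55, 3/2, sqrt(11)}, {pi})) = EmptySet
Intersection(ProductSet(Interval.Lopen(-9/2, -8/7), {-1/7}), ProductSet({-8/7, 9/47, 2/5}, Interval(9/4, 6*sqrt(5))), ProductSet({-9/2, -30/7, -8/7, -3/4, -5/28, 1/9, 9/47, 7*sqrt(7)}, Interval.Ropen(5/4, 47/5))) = EmptySet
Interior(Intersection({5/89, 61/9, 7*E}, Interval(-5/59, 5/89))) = EmptySet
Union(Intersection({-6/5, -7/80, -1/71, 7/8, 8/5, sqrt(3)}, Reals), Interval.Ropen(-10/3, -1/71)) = Union({7/8, 8/5, sqrt(3)}, Interval(-10/3, -1/71))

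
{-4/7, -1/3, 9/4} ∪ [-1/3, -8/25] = {-4/7, 9/4} ∪ [-1/3, -8/25]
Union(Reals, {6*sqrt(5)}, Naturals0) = Reals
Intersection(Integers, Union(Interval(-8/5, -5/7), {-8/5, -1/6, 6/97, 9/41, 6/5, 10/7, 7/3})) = Range(-1, 0, 1)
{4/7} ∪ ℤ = ℤ ∪ {4/7}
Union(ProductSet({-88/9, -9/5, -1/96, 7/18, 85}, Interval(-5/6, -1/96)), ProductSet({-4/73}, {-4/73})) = Union(ProductSet({-4/73}, {-4/73}), ProductSet({-88/9, -9/5, -1/96, 7/18, 85}, Interval(-5/6, -1/96)))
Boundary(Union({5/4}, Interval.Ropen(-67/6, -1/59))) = {-67/6, -1/59, 5/4}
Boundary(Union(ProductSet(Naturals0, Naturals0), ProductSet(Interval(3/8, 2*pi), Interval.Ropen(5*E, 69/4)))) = Union(ProductSet(Complement(Naturals0, Interval.open(3/8, 2*pi)), Naturals0), ProductSet({3/8, 2*pi}, Interval(5*E, 69/4)), ProductSet(Interval(3/8, 2*pi), {69/4, 5*E}), ProductSet(Naturals0, Complement(Naturals0, Interval.open(5*E, 69/4))))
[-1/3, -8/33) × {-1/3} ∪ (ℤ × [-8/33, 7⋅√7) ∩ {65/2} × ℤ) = [-1/3, -8/33) × {-1/3}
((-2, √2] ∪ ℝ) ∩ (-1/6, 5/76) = (-1/6, 5/76)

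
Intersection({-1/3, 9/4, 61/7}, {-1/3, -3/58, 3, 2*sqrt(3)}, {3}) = EmptySet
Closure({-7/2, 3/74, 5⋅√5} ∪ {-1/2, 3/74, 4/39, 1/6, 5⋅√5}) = {-7/2, -1/2, 3/74, 4/39, 1/6, 5⋅√5}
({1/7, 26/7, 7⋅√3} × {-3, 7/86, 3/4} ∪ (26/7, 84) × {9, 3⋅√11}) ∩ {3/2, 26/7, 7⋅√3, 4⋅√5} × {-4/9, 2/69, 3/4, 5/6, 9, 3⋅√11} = ({26/7, 7⋅√3} × {3/4}) ∪ ({7⋅√3, 4⋅√5} × {9, 3⋅√11})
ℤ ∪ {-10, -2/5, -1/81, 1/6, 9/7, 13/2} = ℤ ∪ {-2/5, -1/81, 1/6, 9/7, 13/2}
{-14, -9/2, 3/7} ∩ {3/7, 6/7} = {3/7}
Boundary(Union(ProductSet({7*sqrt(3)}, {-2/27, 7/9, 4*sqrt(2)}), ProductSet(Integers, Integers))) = Union(ProductSet({7*sqrt(3)}, {-2/27, 7/9, 4*sqrt(2)}), ProductSet(Integers, Integers))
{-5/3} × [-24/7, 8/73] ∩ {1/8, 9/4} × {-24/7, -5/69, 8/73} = ∅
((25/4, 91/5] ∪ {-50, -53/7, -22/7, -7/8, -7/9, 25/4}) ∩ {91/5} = {91/5}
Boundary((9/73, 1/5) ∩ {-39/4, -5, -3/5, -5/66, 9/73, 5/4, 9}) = ∅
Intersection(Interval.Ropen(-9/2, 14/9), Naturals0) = Range(0, 2, 1)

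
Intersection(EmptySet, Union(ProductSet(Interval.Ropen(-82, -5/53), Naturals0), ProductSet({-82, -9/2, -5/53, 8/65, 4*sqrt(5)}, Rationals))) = EmptySet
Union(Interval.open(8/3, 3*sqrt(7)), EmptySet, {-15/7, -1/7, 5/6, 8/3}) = Union({-15/7, -1/7, 5/6}, Interval.Ropen(8/3, 3*sqrt(7)))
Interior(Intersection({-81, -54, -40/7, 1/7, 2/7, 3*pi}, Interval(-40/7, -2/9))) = EmptySet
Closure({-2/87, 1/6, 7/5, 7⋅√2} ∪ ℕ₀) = {-2/87, 1/6, 7/5, 7⋅√2} ∪ ℕ₀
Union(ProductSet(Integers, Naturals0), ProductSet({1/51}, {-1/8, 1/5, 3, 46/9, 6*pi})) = Union(ProductSet({1/51}, {-1/8, 1/5, 3, 46/9, 6*pi}), ProductSet(Integers, Naturals0))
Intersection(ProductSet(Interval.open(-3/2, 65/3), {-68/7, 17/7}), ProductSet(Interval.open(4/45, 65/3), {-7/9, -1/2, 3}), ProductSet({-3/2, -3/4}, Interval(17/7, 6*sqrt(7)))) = EmptySet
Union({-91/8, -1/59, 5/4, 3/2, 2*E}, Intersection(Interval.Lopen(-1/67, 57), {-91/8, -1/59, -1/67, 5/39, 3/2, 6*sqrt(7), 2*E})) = {-91/8, -1/59, 5/39, 5/4, 3/2, 6*sqrt(7), 2*E}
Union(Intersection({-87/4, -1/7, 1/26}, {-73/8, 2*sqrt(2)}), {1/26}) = {1/26}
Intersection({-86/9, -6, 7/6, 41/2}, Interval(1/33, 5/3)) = {7/6}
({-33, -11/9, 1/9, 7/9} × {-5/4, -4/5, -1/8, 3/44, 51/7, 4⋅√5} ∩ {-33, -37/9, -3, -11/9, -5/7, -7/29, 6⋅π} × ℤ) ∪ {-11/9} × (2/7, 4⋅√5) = {-11/9} × (2/7, 4⋅√5)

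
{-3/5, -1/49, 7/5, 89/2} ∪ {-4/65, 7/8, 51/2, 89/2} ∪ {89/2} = {-3/5, -4/65, -1/49, 7/8, 7/5, 51/2, 89/2}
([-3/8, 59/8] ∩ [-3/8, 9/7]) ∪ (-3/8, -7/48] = [-3/8, 9/7]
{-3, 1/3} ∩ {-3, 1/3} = {-3, 1/3}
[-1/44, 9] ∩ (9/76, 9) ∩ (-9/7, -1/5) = ∅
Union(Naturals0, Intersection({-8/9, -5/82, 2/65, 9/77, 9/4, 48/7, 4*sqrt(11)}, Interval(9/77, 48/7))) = Union({9/77, 9/4, 48/7}, Naturals0)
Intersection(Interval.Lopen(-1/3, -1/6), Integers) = EmptySet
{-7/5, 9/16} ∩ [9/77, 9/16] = {9/16}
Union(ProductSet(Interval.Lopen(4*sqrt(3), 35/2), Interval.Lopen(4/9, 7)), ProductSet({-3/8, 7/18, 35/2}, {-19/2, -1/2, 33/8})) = Union(ProductSet({-3/8, 7/18, 35/2}, {-19/2, -1/2, 33/8}), ProductSet(Interval.Lopen(4*sqrt(3), 35/2), Interval.Lopen(4/9, 7)))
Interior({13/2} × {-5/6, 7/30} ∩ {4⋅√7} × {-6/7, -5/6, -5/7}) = ∅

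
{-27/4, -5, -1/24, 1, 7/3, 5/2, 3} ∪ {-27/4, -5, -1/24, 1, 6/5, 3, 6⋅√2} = {-27/4, -5, -1/24, 1, 6/5, 7/3, 5/2, 3, 6⋅√2}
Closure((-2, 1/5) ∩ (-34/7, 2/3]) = [-2, 1/5]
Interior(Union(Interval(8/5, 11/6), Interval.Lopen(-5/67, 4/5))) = Union(Interval.open(-5/67, 4/5), Interval.open(8/5, 11/6))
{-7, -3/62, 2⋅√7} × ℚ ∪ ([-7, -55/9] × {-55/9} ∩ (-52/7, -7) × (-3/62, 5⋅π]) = {-7, -3/62, 2⋅√7} × ℚ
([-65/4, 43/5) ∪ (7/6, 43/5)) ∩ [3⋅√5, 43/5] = [3⋅√5, 43/5)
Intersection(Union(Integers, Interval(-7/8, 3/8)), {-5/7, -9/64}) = {-5/7, -9/64}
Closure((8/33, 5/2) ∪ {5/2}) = [8/33, 5/2]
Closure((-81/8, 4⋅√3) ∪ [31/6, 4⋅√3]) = [-81/8, 4⋅√3]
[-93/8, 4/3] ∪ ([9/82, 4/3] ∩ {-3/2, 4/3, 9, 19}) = [-93/8, 4/3]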